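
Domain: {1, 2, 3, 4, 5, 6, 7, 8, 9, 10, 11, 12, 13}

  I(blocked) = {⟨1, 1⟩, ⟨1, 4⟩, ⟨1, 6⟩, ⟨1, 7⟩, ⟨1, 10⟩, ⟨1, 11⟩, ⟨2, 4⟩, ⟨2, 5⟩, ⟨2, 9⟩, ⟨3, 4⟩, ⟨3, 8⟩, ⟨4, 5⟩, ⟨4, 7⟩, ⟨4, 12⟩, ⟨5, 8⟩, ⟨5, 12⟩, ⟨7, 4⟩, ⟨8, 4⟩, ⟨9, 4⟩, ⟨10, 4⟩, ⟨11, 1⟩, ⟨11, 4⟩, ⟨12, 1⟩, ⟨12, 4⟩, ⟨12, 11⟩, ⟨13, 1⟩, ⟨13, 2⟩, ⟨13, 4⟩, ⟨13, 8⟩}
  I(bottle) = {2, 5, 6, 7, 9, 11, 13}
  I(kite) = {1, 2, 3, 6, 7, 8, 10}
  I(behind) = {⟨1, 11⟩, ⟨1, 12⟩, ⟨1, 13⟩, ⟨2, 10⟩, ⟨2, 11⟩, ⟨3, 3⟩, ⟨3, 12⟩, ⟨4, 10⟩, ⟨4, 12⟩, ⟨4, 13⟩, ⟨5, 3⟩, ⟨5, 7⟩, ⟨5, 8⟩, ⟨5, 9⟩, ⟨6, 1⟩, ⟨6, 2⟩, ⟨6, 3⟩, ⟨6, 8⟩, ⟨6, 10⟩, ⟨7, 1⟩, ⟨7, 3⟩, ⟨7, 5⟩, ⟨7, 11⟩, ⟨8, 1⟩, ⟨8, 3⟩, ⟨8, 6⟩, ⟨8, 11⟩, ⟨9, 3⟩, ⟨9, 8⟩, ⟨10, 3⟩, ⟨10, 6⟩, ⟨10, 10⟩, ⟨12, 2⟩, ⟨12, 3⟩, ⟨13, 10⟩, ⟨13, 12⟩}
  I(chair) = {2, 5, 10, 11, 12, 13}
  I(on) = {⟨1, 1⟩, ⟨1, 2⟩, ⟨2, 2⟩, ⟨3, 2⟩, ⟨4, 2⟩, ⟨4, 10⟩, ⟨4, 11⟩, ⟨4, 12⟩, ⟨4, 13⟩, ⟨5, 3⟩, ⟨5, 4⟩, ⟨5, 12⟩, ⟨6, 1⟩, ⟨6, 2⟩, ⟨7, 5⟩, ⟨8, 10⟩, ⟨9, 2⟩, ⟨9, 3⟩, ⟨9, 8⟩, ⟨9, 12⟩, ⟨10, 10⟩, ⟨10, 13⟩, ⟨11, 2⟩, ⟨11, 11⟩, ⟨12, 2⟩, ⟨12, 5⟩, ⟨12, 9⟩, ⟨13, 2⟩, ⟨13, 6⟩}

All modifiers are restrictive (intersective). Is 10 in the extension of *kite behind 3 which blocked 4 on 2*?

no

⟦behind 3⟧ = {x : ⟨x, 3⟩ ∈ ⟦behind⟧} = {3, 5, 6, 7, 8, 9, 10, 12}
⟦which blocked 4⟧ = {x : ⟨x, 4⟩ ∈ ⟦blocked⟧} = {1, 2, 3, 7, 8, 9, 10, 11, 12, 13}
⟦on 2⟧ = {x : ⟨x, 2⟩ ∈ ⟦on⟧} = {1, 2, 3, 4, 6, 9, 11, 12, 13}
⟦kite⟧ = {1, 2, 3, 6, 7, 8, 10}
… ∩ ⟦behind 3⟧ = {1, 2, 3, 6, 7, 8, 10} ∩ {3, 5, 6, 7, 8, 9, 10, 12} = {3, 6, 7, 8, 10}
… ∩ ⟦which blocked 4⟧ = {3, 6, 7, 8, 10} ∩ {1, 2, 3, 7, 8, 9, 10, 11, 12, 13} = {3, 7, 8, 10}
… ∩ ⟦on 2⟧ = {3, 7, 8, 10} ∩ {1, 2, 3, 4, 6, 9, 11, 12, 13} = {3}
⟦kite behind 3 which blocked 4 on 2⟧ = {3}; 10 ∉ this set.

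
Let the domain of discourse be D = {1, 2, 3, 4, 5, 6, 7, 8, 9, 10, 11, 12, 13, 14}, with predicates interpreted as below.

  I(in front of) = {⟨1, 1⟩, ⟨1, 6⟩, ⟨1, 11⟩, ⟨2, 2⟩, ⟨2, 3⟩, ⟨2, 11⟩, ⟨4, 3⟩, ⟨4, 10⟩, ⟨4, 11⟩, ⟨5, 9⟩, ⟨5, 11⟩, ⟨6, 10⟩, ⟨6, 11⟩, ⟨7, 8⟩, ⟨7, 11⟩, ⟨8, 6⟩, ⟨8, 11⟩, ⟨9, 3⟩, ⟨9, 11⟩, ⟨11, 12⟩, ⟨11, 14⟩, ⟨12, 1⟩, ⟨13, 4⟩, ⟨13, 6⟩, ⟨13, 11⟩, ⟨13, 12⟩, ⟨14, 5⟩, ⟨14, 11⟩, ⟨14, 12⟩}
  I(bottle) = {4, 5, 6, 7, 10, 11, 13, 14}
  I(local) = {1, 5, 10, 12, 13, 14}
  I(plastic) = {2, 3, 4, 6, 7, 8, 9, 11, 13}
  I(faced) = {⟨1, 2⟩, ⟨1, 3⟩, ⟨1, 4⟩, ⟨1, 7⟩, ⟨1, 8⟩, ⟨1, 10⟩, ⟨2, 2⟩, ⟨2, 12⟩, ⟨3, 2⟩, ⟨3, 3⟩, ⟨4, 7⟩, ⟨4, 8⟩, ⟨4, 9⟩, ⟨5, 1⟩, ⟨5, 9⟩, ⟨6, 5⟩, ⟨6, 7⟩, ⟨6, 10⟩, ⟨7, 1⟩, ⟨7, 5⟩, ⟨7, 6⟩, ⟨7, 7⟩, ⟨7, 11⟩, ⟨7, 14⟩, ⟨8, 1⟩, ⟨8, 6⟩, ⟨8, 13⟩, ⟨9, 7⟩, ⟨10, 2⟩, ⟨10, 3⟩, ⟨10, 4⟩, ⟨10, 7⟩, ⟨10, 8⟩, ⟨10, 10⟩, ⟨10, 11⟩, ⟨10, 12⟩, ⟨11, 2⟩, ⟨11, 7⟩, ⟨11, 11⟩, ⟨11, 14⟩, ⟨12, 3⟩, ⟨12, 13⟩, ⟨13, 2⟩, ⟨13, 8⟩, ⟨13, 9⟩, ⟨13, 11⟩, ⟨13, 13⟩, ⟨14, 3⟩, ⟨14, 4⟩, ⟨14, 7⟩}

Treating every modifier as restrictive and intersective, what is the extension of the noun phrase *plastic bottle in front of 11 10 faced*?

{4, 7}

⟦in front of 11⟧ = {x : ⟨x, 11⟩ ∈ ⟦in front of⟧} = {1, 2, 4, 5, 6, 7, 8, 9, 13, 14}
⟦10 faced⟧ = {x : ⟨10, x⟩ ∈ ⟦faced⟧} = {2, 3, 4, 7, 8, 10, 11, 12}
⟦bottle⟧ = {4, 5, 6, 7, 10, 11, 13, 14}
… ∩ ⟦in front of 11⟧ = {4, 5, 6, 7, 10, 11, 13, 14} ∩ {1, 2, 4, 5, 6, 7, 8, 9, 13, 14} = {4, 5, 6, 7, 13, 14}
… ∩ ⟦10 faced⟧ = {4, 5, 6, 7, 13, 14} ∩ {2, 3, 4, 7, 8, 10, 11, 12} = {4, 7}
… ∩ ⟦plastic⟧ = {4, 7} ∩ {2, 3, 4, 6, 7, 8, 9, 11, 13} = {4, 7}
So ⟦plastic bottle in front of 11 10 faced⟧ = {4, 7}.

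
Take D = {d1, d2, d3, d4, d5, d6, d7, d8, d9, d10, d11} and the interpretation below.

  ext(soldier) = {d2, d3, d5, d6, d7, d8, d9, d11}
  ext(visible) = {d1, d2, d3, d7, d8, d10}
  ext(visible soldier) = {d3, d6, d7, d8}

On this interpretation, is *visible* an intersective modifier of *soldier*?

no

⟦visible⟧ ∩ ⟦soldier⟧ = {d1, d2, d3, d7, d8, d10} ∩ {d2, d3, d5, d6, d7, d8, d9, d11} = {d2, d3, d7, d8}
Observed ⟦visible soldier⟧ = {d3, d6, d7, d8}.
These differ, so the modifier is not intersective in this model.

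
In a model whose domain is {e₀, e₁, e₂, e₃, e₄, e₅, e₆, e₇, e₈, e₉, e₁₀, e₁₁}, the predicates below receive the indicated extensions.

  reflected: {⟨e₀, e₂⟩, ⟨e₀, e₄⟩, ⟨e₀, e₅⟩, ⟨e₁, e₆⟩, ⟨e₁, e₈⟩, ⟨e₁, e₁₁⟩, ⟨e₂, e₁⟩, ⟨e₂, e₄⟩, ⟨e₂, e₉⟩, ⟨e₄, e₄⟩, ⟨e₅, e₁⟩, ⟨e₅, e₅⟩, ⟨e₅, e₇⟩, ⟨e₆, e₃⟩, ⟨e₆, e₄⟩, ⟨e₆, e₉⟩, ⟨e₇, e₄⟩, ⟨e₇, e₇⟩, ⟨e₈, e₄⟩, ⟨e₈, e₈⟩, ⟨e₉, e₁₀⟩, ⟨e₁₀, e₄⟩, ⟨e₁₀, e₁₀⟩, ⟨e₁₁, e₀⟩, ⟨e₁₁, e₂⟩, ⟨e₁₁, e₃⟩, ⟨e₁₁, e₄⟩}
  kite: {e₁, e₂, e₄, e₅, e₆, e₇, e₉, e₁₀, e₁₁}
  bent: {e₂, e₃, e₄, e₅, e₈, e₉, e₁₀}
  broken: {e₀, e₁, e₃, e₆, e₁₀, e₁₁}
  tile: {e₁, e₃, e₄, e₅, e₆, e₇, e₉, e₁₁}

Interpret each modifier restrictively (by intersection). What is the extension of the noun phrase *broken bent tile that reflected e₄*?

⟦that reflected e₄⟧ = {x : ⟨x, e₄⟩ ∈ ⟦reflected⟧} = {e₀, e₂, e₄, e₆, e₇, e₈, e₁₀, e₁₁}
⟦tile⟧ = {e₁, e₃, e₄, e₅, e₆, e₇, e₉, e₁₁}
… ∩ ⟦that reflected e₄⟧ = {e₁, e₃, e₄, e₅, e₆, e₇, e₉, e₁₁} ∩ {e₀, e₂, e₄, e₆, e₇, e₈, e₁₀, e₁₁} = {e₄, e₆, e₇, e₁₁}
… ∩ ⟦broken⟧ = {e₄, e₆, e₇, e₁₁} ∩ {e₀, e₁, e₃, e₆, e₁₀, e₁₁} = {e₆, e₁₁}
… ∩ ⟦bent⟧ = {e₆, e₁₁} ∩ {e₂, e₃, e₄, e₅, e₈, e₉, e₁₀} = ∅
So ⟦broken bent tile that reflected e₄⟧ = { }.

{ }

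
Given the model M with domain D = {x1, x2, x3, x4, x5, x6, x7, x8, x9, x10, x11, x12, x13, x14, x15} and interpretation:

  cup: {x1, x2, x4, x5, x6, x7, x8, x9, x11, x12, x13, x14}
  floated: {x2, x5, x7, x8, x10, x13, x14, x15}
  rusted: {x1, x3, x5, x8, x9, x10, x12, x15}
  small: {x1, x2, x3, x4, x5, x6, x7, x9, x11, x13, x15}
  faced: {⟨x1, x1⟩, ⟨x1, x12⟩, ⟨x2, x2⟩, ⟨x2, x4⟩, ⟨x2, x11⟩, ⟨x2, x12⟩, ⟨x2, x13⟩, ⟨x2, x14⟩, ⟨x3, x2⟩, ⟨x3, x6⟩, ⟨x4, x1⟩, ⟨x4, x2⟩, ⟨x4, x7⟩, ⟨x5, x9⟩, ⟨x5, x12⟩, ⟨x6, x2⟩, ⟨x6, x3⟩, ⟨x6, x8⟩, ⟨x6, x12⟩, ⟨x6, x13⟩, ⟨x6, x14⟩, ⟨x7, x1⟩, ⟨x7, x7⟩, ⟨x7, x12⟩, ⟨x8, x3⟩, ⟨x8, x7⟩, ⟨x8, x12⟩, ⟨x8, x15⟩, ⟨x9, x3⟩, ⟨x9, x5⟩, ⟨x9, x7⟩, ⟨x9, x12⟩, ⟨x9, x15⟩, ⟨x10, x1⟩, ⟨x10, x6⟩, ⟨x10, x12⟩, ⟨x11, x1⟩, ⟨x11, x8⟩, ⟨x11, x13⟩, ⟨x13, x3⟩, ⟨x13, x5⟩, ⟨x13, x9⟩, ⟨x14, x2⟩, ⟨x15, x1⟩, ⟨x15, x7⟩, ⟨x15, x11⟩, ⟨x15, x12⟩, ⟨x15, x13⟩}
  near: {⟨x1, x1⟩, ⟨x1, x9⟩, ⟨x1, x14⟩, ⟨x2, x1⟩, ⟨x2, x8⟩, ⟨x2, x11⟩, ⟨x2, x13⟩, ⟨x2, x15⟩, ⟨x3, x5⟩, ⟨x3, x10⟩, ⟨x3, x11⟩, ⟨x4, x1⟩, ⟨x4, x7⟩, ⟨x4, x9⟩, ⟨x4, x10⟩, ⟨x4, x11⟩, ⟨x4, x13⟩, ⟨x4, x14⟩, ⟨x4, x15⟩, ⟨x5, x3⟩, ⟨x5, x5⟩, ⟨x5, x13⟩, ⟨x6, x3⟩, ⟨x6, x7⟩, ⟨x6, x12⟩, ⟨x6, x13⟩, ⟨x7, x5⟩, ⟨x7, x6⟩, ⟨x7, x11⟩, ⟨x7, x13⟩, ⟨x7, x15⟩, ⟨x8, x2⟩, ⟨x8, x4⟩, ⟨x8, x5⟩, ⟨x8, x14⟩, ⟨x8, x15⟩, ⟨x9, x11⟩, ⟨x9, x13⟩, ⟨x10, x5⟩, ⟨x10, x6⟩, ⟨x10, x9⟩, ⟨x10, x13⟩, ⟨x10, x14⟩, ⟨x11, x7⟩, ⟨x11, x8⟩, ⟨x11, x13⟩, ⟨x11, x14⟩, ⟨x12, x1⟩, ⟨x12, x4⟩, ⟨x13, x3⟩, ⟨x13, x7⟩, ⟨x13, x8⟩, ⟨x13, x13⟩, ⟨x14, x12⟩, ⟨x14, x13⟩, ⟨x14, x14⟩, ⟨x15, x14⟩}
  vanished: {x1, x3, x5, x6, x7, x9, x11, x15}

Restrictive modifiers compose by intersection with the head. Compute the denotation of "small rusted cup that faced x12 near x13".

{x5, x9}

⟦that faced x12⟧ = {x : ⟨x, x12⟩ ∈ ⟦faced⟧} = {x1, x2, x5, x6, x7, x8, x9, x10, x15}
⟦near x13⟧ = {x : ⟨x, x13⟩ ∈ ⟦near⟧} = {x2, x4, x5, x6, x7, x9, x10, x11, x13, x14}
⟦cup⟧ = {x1, x2, x4, x5, x6, x7, x8, x9, x11, x12, x13, x14}
… ∩ ⟦that faced x12⟧ = {x1, x2, x4, x5, x6, x7, x8, x9, x11, x12, x13, x14} ∩ {x1, x2, x5, x6, x7, x8, x9, x10, x15} = {x1, x2, x5, x6, x7, x8, x9}
… ∩ ⟦near x13⟧ = {x1, x2, x5, x6, x7, x8, x9} ∩ {x2, x4, x5, x6, x7, x9, x10, x11, x13, x14} = {x2, x5, x6, x7, x9}
… ∩ ⟦small⟧ = {x2, x5, x6, x7, x9} ∩ {x1, x2, x3, x4, x5, x6, x7, x9, x11, x13, x15} = {x2, x5, x6, x7, x9}
… ∩ ⟦rusted⟧ = {x2, x5, x6, x7, x9} ∩ {x1, x3, x5, x8, x9, x10, x12, x15} = {x5, x9}
So ⟦small rusted cup that faced x12 near x13⟧ = {x5, x9}.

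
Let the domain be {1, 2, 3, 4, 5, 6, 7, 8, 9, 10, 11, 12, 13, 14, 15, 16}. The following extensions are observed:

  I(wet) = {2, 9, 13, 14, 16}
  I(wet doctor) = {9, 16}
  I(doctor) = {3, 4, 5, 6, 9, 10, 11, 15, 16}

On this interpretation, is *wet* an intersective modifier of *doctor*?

⟦wet⟧ ∩ ⟦doctor⟧ = {2, 9, 13, 14, 16} ∩ {3, 4, 5, 6, 9, 10, 11, 15, 16} = {9, 16}
Observed ⟦wet doctor⟧ = {9, 16}.
These coincide, so the modifier is intersective here.

yes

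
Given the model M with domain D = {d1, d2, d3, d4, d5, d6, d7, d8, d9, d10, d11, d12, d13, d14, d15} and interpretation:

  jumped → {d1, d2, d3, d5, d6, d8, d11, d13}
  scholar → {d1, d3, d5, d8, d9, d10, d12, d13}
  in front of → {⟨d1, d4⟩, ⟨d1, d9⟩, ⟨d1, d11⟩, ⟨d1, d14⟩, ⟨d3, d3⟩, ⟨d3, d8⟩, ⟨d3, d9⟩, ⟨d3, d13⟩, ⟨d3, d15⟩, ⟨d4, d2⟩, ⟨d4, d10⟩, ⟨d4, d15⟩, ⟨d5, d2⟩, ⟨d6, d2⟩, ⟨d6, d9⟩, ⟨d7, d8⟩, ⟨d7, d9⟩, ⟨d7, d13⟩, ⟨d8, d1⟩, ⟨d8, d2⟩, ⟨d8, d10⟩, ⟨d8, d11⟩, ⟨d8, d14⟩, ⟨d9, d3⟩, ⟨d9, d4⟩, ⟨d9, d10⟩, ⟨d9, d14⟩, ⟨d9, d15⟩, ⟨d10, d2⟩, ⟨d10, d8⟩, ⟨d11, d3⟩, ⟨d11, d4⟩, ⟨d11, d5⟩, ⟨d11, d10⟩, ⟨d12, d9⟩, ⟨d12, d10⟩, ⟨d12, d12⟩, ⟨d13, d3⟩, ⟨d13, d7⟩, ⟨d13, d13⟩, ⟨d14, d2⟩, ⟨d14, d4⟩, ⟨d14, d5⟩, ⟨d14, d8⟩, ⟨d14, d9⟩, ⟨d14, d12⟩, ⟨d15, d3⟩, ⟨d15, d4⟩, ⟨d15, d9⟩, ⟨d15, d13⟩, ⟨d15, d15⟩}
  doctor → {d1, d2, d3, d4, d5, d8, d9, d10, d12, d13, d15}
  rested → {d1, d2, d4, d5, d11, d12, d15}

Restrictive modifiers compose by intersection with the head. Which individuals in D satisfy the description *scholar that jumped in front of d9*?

⟦that jumped⟧ = ⟦jumped⟧ = {d1, d2, d3, d5, d6, d8, d11, d13}
⟦in front of d9⟧ = {x : ⟨x, d9⟩ ∈ ⟦in front of⟧} = {d1, d3, d6, d7, d12, d14, d15}
⟦scholar⟧ = {d1, d3, d5, d8, d9, d10, d12, d13}
… ∩ ⟦that jumped⟧ = {d1, d3, d5, d8, d9, d10, d12, d13} ∩ {d1, d2, d3, d5, d6, d8, d11, d13} = {d1, d3, d5, d8, d13}
… ∩ ⟦in front of d9⟧ = {d1, d3, d5, d8, d13} ∩ {d1, d3, d6, d7, d12, d14, d15} = {d1, d3}
So ⟦scholar that jumped in front of d9⟧ = {d1, d3}.

{d1, d3}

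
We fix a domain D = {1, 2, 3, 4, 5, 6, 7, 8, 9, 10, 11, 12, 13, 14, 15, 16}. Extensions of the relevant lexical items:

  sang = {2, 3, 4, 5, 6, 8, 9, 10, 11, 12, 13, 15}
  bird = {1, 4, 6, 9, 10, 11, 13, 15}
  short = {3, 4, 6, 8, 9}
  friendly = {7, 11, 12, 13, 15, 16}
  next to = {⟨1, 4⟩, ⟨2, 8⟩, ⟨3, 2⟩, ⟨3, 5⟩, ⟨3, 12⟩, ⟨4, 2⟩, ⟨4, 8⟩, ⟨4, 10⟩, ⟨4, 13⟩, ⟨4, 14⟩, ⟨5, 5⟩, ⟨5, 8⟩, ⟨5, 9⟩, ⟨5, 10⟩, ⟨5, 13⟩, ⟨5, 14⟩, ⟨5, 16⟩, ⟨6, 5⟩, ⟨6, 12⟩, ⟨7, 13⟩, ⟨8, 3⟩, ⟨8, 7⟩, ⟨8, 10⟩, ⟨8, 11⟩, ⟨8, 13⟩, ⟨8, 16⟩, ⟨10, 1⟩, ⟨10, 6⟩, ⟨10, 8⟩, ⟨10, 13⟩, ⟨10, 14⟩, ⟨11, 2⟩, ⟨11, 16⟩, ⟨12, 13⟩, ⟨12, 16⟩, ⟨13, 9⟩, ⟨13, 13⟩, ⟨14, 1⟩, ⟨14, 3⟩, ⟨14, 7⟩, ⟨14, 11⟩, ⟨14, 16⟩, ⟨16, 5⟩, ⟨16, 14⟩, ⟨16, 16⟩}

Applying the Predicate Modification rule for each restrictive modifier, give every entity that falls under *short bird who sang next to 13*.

{4}

⟦who sang⟧ = ⟦sang⟧ = {2, 3, 4, 5, 6, 8, 9, 10, 11, 12, 13, 15}
⟦next to 13⟧ = {x : ⟨x, 13⟩ ∈ ⟦next to⟧} = {4, 5, 7, 8, 10, 12, 13}
⟦bird⟧ = {1, 4, 6, 9, 10, 11, 13, 15}
… ∩ ⟦who sang⟧ = {1, 4, 6, 9, 10, 11, 13, 15} ∩ {2, 3, 4, 5, 6, 8, 9, 10, 11, 12, 13, 15} = {4, 6, 9, 10, 11, 13, 15}
… ∩ ⟦next to 13⟧ = {4, 6, 9, 10, 11, 13, 15} ∩ {4, 5, 7, 8, 10, 12, 13} = {4, 10, 13}
… ∩ ⟦short⟧ = {4, 10, 13} ∩ {3, 4, 6, 8, 9} = {4}
So ⟦short bird who sang next to 13⟧ = {4}.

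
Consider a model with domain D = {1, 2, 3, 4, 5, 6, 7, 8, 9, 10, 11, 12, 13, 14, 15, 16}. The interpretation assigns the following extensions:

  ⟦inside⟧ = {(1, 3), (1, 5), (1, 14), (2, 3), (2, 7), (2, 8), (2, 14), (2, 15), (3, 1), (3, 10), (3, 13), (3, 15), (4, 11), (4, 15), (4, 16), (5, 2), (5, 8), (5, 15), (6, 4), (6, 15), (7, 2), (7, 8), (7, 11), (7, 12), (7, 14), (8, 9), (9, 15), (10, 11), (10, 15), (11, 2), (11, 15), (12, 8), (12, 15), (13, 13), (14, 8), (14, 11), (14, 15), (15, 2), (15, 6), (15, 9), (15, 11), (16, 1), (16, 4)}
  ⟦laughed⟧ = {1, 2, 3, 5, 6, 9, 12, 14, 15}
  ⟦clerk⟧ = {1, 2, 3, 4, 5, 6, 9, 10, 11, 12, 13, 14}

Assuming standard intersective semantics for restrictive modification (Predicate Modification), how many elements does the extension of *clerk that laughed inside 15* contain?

7

⟦that laughed⟧ = ⟦laughed⟧ = {1, 2, 3, 5, 6, 9, 12, 14, 15}
⟦inside 15⟧ = {x : ⟨x, 15⟩ ∈ ⟦inside⟧} = {2, 3, 4, 5, 6, 9, 10, 11, 12, 14}
⟦clerk⟧ = {1, 2, 3, 4, 5, 6, 9, 10, 11, 12, 13, 14}
… ∩ ⟦that laughed⟧ = {1, 2, 3, 4, 5, 6, 9, 10, 11, 12, 13, 14} ∩ {1, 2, 3, 5, 6, 9, 12, 14, 15} = {1, 2, 3, 5, 6, 9, 12, 14}
… ∩ ⟦inside 15⟧ = {1, 2, 3, 5, 6, 9, 12, 14} ∩ {2, 3, 4, 5, 6, 9, 10, 11, 12, 14} = {2, 3, 5, 6, 9, 12, 14}
⟦clerk that laughed inside 15⟧ = {2, 3, 5, 6, 9, 12, 14}, so the cardinality is 7.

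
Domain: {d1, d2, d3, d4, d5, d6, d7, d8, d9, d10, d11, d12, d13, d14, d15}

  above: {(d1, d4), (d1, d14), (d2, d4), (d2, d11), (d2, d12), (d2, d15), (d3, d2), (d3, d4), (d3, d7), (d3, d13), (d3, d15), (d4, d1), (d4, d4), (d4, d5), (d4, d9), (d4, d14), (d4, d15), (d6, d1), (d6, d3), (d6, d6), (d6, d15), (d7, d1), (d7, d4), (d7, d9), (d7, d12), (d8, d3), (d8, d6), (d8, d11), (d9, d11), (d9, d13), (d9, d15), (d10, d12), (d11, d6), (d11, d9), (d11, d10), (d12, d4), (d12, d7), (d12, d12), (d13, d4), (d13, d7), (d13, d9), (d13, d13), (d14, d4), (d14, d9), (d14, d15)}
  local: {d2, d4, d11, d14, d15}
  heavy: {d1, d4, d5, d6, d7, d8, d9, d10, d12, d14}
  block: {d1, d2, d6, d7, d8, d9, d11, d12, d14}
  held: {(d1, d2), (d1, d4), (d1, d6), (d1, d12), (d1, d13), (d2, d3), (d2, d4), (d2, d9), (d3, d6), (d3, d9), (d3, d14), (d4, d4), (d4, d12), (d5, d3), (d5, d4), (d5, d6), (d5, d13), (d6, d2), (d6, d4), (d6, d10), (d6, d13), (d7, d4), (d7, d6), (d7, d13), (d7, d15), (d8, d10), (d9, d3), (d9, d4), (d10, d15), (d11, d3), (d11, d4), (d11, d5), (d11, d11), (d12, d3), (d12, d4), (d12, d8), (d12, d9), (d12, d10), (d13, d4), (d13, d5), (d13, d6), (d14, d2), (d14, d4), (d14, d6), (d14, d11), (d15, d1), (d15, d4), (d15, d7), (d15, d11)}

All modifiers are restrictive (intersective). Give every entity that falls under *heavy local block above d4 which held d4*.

{d14}

⟦above d4⟧ = {x : ⟨x, d4⟩ ∈ ⟦above⟧} = {d1, d2, d3, d4, d7, d12, d13, d14}
⟦which held d4⟧ = {x : ⟨x, d4⟩ ∈ ⟦held⟧} = {d1, d2, d4, d5, d6, d7, d9, d11, d12, d13, d14, d15}
⟦block⟧ = {d1, d2, d6, d7, d8, d9, d11, d12, d14}
… ∩ ⟦above d4⟧ = {d1, d2, d6, d7, d8, d9, d11, d12, d14} ∩ {d1, d2, d3, d4, d7, d12, d13, d14} = {d1, d2, d7, d12, d14}
… ∩ ⟦which held d4⟧ = {d1, d2, d7, d12, d14} ∩ {d1, d2, d4, d5, d6, d7, d9, d11, d12, d13, d14, d15} = {d1, d2, d7, d12, d14}
… ∩ ⟦heavy⟧ = {d1, d2, d7, d12, d14} ∩ {d1, d4, d5, d6, d7, d8, d9, d10, d12, d14} = {d1, d7, d12, d14}
… ∩ ⟦local⟧ = {d1, d7, d12, d14} ∩ {d2, d4, d11, d14, d15} = {d14}
So ⟦heavy local block above d4 which held d4⟧ = {d14}.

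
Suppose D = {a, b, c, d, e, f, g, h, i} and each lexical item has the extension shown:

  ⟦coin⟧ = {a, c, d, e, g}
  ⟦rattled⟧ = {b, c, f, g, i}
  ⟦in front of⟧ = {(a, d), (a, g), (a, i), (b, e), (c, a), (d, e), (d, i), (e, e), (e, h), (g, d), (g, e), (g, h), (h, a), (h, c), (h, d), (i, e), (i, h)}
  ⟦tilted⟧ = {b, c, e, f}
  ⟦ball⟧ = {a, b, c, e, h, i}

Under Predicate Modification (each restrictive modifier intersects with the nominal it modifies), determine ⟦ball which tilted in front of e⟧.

⟦which tilted⟧ = ⟦tilted⟧ = {b, c, e, f}
⟦in front of e⟧ = {x : ⟨x, e⟩ ∈ ⟦in front of⟧} = {b, d, e, g, i}
⟦ball⟧ = {a, b, c, e, h, i}
… ∩ ⟦which tilted⟧ = {a, b, c, e, h, i} ∩ {b, c, e, f} = {b, c, e}
… ∩ ⟦in front of e⟧ = {b, c, e} ∩ {b, d, e, g, i} = {b, e}
So ⟦ball which tilted in front of e⟧ = {b, e}.

{b, e}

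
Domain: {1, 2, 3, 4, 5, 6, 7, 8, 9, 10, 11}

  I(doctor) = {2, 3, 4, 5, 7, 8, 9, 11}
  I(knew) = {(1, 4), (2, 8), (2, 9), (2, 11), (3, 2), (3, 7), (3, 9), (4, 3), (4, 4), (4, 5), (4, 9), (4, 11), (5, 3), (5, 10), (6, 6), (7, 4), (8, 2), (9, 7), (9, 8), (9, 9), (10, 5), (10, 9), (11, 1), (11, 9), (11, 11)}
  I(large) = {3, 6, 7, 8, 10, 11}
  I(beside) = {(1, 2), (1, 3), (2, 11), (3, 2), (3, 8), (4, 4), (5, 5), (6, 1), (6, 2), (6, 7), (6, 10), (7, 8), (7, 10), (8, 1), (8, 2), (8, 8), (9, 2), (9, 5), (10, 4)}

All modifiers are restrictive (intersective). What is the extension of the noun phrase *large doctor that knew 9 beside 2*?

⟦that knew 9⟧ = {x : ⟨x, 9⟩ ∈ ⟦knew⟧} = {2, 3, 4, 9, 10, 11}
⟦beside 2⟧ = {x : ⟨x, 2⟩ ∈ ⟦beside⟧} = {1, 3, 6, 8, 9}
⟦doctor⟧ = {2, 3, 4, 5, 7, 8, 9, 11}
… ∩ ⟦that knew 9⟧ = {2, 3, 4, 5, 7, 8, 9, 11} ∩ {2, 3, 4, 9, 10, 11} = {2, 3, 4, 9, 11}
… ∩ ⟦beside 2⟧ = {2, 3, 4, 9, 11} ∩ {1, 3, 6, 8, 9} = {3, 9}
… ∩ ⟦large⟧ = {3, 9} ∩ {3, 6, 7, 8, 10, 11} = {3}
So ⟦large doctor that knew 9 beside 2⟧ = {3}.

{3}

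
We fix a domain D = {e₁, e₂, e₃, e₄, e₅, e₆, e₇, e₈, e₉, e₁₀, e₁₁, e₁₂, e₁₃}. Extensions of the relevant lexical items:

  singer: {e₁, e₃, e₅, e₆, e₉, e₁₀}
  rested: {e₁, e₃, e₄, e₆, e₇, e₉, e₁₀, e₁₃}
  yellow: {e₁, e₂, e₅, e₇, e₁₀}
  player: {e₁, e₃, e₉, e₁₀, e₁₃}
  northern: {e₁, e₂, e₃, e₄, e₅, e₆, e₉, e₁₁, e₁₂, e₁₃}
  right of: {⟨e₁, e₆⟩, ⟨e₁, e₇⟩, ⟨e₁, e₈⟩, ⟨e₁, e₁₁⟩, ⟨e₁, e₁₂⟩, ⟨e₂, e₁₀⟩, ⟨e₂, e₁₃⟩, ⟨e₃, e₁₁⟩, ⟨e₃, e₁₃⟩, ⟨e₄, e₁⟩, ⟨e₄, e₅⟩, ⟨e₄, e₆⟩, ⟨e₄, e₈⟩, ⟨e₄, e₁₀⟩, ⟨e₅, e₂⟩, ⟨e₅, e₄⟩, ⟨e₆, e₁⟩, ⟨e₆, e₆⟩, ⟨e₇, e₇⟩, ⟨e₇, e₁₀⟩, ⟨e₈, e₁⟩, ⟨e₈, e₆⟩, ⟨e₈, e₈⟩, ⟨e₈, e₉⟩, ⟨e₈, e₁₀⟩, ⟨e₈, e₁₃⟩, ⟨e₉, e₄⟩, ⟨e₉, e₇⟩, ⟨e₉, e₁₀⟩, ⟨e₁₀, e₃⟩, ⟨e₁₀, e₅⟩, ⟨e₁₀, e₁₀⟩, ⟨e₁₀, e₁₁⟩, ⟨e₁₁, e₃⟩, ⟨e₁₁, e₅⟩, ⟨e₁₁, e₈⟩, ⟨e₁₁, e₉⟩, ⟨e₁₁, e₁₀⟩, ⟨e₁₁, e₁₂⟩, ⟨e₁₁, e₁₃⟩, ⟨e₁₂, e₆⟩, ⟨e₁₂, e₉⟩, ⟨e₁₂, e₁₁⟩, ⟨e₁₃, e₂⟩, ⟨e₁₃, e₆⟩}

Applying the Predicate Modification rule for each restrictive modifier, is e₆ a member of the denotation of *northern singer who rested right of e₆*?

yes

⟦who rested⟧ = ⟦rested⟧ = {e₁, e₃, e₄, e₆, e₇, e₉, e₁₀, e₁₃}
⟦right of e₆⟧ = {x : ⟨x, e₆⟩ ∈ ⟦right of⟧} = {e₁, e₄, e₆, e₈, e₁₂, e₁₃}
⟦singer⟧ = {e₁, e₃, e₅, e₆, e₉, e₁₀}
… ∩ ⟦who rested⟧ = {e₁, e₃, e₅, e₆, e₉, e₁₀} ∩ {e₁, e₃, e₄, e₆, e₇, e₉, e₁₀, e₁₃} = {e₁, e₃, e₆, e₉, e₁₀}
… ∩ ⟦right of e₆⟧ = {e₁, e₃, e₆, e₉, e₁₀} ∩ {e₁, e₄, e₆, e₈, e₁₂, e₁₃} = {e₁, e₆}
… ∩ ⟦northern⟧ = {e₁, e₆} ∩ {e₁, e₂, e₃, e₄, e₅, e₆, e₉, e₁₁, e₁₂, e₁₃} = {e₁, e₆}
⟦northern singer who rested right of e₆⟧ = {e₁, e₆}; e₆ ∈ this set.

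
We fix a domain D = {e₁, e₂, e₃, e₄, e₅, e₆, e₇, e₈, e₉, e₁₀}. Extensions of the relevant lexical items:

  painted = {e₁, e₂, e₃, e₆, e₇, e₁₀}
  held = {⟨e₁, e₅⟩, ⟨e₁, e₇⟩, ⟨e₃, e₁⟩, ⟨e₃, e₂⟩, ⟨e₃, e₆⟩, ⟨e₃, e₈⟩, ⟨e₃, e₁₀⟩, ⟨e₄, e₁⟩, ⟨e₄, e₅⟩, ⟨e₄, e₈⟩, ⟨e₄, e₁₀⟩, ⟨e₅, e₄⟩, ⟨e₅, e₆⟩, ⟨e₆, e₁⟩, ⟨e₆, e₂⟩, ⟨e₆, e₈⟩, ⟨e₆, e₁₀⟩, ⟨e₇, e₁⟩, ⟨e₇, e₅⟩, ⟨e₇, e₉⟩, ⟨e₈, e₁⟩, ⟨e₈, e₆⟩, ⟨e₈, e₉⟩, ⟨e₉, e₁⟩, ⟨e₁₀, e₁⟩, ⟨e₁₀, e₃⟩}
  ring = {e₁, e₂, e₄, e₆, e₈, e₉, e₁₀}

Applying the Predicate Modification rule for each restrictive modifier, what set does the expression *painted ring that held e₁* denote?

{e₆, e₁₀}

⟦that held e₁⟧ = {x : ⟨x, e₁⟩ ∈ ⟦held⟧} = {e₃, e₄, e₆, e₇, e₈, e₉, e₁₀}
⟦ring⟧ = {e₁, e₂, e₄, e₆, e₈, e₉, e₁₀}
… ∩ ⟦that held e₁⟧ = {e₁, e₂, e₄, e₆, e₈, e₉, e₁₀} ∩ {e₃, e₄, e₆, e₇, e₈, e₉, e₁₀} = {e₄, e₆, e₈, e₉, e₁₀}
… ∩ ⟦painted⟧ = {e₄, e₆, e₈, e₉, e₁₀} ∩ {e₁, e₂, e₃, e₆, e₇, e₁₀} = {e₆, e₁₀}
So ⟦painted ring that held e₁⟧ = {e₆, e₁₀}.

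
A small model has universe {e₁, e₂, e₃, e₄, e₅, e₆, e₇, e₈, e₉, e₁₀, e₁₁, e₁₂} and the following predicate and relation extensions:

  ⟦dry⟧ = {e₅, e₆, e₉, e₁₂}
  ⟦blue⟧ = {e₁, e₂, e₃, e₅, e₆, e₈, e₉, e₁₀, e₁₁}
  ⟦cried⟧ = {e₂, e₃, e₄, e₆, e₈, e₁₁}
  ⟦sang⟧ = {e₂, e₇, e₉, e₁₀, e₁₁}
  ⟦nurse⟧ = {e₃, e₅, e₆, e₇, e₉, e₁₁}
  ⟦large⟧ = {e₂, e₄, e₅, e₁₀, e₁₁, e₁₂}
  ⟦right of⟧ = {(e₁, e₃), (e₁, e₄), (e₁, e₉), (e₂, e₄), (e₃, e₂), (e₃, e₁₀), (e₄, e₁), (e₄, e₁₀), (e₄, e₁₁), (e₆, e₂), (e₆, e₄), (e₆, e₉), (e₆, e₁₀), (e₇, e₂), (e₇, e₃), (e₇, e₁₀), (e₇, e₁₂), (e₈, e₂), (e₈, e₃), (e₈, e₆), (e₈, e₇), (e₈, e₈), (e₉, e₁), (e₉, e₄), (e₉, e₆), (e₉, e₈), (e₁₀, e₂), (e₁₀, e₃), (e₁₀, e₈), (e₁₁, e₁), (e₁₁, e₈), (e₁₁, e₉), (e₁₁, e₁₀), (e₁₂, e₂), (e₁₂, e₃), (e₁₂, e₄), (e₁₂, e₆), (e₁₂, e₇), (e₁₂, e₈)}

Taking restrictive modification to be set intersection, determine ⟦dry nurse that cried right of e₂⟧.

⟦that cried⟧ = ⟦cried⟧ = {e₂, e₃, e₄, e₆, e₈, e₁₁}
⟦right of e₂⟧ = {x : ⟨x, e₂⟩ ∈ ⟦right of⟧} = {e₃, e₆, e₇, e₈, e₁₀, e₁₂}
⟦nurse⟧ = {e₃, e₅, e₆, e₇, e₉, e₁₁}
… ∩ ⟦that cried⟧ = {e₃, e₅, e₆, e₇, e₉, e₁₁} ∩ {e₂, e₃, e₄, e₆, e₈, e₁₁} = {e₃, e₆, e₁₁}
… ∩ ⟦right of e₂⟧ = {e₃, e₆, e₁₁} ∩ {e₃, e₆, e₇, e₈, e₁₀, e₁₂} = {e₃, e₆}
… ∩ ⟦dry⟧ = {e₃, e₆} ∩ {e₅, e₆, e₉, e₁₂} = {e₆}
So ⟦dry nurse that cried right of e₂⟧ = {e₆}.

{e₆}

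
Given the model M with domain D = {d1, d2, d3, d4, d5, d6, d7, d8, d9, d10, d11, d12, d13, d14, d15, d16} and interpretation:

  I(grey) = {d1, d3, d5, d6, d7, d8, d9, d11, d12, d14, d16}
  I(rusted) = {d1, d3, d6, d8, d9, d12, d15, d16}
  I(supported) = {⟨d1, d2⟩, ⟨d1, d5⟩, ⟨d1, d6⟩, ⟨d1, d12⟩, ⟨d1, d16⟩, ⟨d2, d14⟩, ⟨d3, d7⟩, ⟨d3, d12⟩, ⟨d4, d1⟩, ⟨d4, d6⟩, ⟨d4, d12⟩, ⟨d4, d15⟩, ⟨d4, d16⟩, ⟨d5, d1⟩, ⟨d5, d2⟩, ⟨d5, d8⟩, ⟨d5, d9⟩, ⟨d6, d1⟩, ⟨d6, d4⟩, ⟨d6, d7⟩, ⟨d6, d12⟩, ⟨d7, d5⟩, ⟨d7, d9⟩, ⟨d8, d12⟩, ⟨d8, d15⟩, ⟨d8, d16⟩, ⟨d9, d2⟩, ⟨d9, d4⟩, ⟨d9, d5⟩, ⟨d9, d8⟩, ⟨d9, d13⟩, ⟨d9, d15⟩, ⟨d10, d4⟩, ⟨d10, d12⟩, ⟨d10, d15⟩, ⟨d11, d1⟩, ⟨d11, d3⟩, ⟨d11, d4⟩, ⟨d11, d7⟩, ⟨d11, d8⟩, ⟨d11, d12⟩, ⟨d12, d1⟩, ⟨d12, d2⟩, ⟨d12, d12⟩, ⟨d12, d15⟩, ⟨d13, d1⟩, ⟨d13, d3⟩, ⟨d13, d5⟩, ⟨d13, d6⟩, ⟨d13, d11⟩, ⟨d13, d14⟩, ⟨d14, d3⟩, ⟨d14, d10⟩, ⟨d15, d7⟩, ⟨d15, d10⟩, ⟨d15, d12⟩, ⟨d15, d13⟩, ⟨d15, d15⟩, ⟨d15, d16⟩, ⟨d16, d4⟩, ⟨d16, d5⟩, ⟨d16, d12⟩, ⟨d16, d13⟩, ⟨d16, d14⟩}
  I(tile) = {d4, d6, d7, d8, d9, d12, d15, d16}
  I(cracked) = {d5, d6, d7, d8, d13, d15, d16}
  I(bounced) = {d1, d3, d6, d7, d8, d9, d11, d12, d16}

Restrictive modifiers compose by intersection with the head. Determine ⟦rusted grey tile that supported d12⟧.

{d6, d8, d12, d16}

⟦that supported d12⟧ = {x : ⟨x, d12⟩ ∈ ⟦supported⟧} = {d1, d3, d4, d6, d8, d10, d11, d12, d15, d16}
⟦tile⟧ = {d4, d6, d7, d8, d9, d12, d15, d16}
… ∩ ⟦that supported d12⟧ = {d4, d6, d7, d8, d9, d12, d15, d16} ∩ {d1, d3, d4, d6, d8, d10, d11, d12, d15, d16} = {d4, d6, d8, d12, d15, d16}
… ∩ ⟦rusted⟧ = {d4, d6, d8, d12, d15, d16} ∩ {d1, d3, d6, d8, d9, d12, d15, d16} = {d6, d8, d12, d15, d16}
… ∩ ⟦grey⟧ = {d6, d8, d12, d15, d16} ∩ {d1, d3, d5, d6, d7, d8, d9, d11, d12, d14, d16} = {d6, d8, d12, d16}
So ⟦rusted grey tile that supported d12⟧ = {d6, d8, d12, d16}.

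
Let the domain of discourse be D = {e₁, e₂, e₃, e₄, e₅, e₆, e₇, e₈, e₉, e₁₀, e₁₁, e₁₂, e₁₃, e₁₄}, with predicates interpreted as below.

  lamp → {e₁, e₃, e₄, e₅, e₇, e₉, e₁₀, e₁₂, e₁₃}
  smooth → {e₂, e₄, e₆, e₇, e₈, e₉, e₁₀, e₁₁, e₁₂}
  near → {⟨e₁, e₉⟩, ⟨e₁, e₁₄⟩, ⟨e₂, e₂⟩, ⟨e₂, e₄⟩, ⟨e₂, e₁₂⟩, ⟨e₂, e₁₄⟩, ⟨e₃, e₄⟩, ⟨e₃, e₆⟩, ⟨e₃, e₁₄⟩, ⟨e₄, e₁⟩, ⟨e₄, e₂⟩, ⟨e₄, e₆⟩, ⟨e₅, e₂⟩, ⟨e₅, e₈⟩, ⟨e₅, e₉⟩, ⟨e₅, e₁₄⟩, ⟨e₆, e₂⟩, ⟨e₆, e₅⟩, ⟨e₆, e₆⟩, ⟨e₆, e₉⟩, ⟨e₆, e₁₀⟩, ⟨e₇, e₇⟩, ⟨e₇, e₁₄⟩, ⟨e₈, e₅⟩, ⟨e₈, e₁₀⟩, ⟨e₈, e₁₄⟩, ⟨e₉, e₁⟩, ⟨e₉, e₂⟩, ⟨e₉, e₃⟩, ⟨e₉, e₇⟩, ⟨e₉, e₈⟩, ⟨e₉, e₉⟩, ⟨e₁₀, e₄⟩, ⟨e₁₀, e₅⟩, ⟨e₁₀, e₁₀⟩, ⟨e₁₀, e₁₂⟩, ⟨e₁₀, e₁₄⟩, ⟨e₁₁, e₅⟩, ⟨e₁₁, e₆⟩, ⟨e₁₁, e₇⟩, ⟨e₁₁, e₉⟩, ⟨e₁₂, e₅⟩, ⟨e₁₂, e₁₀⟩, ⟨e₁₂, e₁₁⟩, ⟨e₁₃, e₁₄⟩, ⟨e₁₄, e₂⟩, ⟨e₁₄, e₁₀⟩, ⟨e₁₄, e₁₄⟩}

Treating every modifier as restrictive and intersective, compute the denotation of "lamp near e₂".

⟦near e₂⟧ = {x : ⟨x, e₂⟩ ∈ ⟦near⟧} = {e₂, e₄, e₅, e₆, e₉, e₁₄}
⟦lamp⟧ = {e₁, e₃, e₄, e₅, e₇, e₉, e₁₀, e₁₂, e₁₃}
… ∩ ⟦near e₂⟧ = {e₁, e₃, e₄, e₅, e₇, e₉, e₁₀, e₁₂, e₁₃} ∩ {e₂, e₄, e₅, e₆, e₉, e₁₄} = {e₄, e₅, e₉}
So ⟦lamp near e₂⟧ = {e₄, e₅, e₉}.

{e₄, e₅, e₉}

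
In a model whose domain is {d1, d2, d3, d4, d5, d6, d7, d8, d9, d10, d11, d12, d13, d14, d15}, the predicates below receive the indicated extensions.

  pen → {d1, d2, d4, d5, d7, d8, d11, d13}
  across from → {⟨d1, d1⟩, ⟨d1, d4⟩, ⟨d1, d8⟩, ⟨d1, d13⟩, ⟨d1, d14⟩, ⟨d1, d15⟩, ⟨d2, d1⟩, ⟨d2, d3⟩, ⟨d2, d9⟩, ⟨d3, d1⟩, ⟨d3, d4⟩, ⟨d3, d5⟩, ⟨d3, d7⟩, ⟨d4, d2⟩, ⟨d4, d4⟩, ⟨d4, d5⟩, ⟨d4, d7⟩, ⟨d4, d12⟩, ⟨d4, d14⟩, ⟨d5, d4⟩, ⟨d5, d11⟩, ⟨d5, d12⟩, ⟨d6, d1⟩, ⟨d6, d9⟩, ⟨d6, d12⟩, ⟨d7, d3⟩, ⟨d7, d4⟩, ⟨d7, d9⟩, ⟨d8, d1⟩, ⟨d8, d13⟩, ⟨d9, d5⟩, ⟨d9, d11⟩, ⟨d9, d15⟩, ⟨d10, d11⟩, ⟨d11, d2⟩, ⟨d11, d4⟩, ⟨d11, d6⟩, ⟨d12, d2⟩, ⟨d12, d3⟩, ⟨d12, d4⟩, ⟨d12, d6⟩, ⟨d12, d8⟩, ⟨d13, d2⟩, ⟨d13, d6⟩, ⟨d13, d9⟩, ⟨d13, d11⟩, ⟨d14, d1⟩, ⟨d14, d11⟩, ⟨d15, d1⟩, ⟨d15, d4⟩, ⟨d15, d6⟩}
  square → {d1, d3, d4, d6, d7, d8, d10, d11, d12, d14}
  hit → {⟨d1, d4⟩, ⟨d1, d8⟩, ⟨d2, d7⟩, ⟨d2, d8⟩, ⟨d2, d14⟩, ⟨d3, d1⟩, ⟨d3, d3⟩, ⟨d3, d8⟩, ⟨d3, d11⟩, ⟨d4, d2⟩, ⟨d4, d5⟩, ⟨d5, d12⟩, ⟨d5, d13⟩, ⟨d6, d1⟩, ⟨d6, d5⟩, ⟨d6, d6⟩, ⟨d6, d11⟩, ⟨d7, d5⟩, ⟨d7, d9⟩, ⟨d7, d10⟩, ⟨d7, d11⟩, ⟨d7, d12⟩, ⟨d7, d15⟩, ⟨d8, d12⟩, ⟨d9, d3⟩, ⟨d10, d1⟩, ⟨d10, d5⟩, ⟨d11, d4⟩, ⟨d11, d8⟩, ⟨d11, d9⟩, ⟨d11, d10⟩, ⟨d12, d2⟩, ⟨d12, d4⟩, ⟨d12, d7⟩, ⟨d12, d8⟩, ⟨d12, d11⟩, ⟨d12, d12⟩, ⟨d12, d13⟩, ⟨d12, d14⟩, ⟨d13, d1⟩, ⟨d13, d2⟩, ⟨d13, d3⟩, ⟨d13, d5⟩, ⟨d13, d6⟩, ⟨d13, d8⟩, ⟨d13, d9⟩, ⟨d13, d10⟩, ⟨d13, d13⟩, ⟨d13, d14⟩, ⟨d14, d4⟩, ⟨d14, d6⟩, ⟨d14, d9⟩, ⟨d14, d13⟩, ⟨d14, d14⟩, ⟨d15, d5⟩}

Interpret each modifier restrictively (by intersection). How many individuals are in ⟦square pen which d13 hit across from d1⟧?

⟦which d13 hit⟧ = {x : ⟨d13, x⟩ ∈ ⟦hit⟧} = {d1, d2, d3, d5, d6, d8, d9, d10, d13, d14}
⟦across from d1⟧ = {x : ⟨x, d1⟩ ∈ ⟦across from⟧} = {d1, d2, d3, d6, d8, d14, d15}
⟦pen⟧ = {d1, d2, d4, d5, d7, d8, d11, d13}
… ∩ ⟦which d13 hit⟧ = {d1, d2, d4, d5, d7, d8, d11, d13} ∩ {d1, d2, d3, d5, d6, d8, d9, d10, d13, d14} = {d1, d2, d5, d8, d13}
… ∩ ⟦across from d1⟧ = {d1, d2, d5, d8, d13} ∩ {d1, d2, d3, d6, d8, d14, d15} = {d1, d2, d8}
… ∩ ⟦square⟧ = {d1, d2, d8} ∩ {d1, d3, d4, d6, d7, d8, d10, d11, d12, d14} = {d1, d8}
⟦square pen which d13 hit across from d1⟧ = {d1, d8}, so the cardinality is 2.

2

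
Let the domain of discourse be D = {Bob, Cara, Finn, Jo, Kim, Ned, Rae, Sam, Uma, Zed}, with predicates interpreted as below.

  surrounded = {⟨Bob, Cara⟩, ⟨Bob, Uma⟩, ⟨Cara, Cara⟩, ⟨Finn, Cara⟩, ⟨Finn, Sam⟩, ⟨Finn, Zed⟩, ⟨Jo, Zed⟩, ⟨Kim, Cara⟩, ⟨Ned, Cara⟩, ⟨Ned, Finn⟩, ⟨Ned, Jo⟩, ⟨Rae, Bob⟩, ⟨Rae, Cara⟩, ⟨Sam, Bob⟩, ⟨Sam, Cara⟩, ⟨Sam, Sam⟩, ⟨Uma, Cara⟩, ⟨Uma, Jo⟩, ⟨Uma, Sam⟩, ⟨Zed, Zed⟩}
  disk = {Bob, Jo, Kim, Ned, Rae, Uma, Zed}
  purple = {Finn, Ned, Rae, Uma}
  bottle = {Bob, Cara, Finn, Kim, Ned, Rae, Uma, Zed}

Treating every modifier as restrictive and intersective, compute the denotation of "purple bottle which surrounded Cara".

{Finn, Ned, Rae, Uma}

⟦which surrounded Cara⟧ = {x : ⟨x, Cara⟩ ∈ ⟦surrounded⟧} = {Bob, Cara, Finn, Kim, Ned, Rae, Sam, Uma}
⟦bottle⟧ = {Bob, Cara, Finn, Kim, Ned, Rae, Uma, Zed}
… ∩ ⟦which surrounded Cara⟧ = {Bob, Cara, Finn, Kim, Ned, Rae, Uma, Zed} ∩ {Bob, Cara, Finn, Kim, Ned, Rae, Sam, Uma} = {Bob, Cara, Finn, Kim, Ned, Rae, Uma}
… ∩ ⟦purple⟧ = {Bob, Cara, Finn, Kim, Ned, Rae, Uma} ∩ {Finn, Ned, Rae, Uma} = {Finn, Ned, Rae, Uma}
So ⟦purple bottle which surrounded Cara⟧ = {Finn, Ned, Rae, Uma}.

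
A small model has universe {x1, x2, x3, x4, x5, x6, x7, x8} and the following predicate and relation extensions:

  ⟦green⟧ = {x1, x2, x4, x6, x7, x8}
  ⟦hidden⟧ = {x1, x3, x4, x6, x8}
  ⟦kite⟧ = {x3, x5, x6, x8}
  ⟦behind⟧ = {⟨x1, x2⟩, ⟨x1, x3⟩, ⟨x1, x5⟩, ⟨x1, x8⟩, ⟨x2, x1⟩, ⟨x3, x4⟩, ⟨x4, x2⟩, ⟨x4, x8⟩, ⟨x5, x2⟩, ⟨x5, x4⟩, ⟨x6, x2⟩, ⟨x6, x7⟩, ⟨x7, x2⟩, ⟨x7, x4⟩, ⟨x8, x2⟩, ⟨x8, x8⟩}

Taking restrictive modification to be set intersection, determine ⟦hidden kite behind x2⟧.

⟦behind x2⟧ = {x : ⟨x, x2⟩ ∈ ⟦behind⟧} = {x1, x4, x5, x6, x7, x8}
⟦kite⟧ = {x3, x5, x6, x8}
… ∩ ⟦behind x2⟧ = {x3, x5, x6, x8} ∩ {x1, x4, x5, x6, x7, x8} = {x5, x6, x8}
… ∩ ⟦hidden⟧ = {x5, x6, x8} ∩ {x1, x3, x4, x6, x8} = {x6, x8}
So ⟦hidden kite behind x2⟧ = {x6, x8}.

{x6, x8}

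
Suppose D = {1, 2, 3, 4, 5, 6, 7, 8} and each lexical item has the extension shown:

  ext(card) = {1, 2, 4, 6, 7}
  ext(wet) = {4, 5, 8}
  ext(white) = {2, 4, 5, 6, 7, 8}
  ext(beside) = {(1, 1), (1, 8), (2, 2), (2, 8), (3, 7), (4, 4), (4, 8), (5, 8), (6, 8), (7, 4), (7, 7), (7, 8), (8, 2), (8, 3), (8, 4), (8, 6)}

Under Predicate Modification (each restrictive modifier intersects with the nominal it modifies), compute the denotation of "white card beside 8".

{2, 4, 6, 7}

⟦beside 8⟧ = {x : ⟨x, 8⟩ ∈ ⟦beside⟧} = {1, 2, 4, 5, 6, 7}
⟦card⟧ = {1, 2, 4, 6, 7}
… ∩ ⟦beside 8⟧ = {1, 2, 4, 6, 7} ∩ {1, 2, 4, 5, 6, 7} = {1, 2, 4, 6, 7}
… ∩ ⟦white⟧ = {1, 2, 4, 6, 7} ∩ {2, 4, 5, 6, 7, 8} = {2, 4, 6, 7}
So ⟦white card beside 8⟧ = {2, 4, 6, 7}.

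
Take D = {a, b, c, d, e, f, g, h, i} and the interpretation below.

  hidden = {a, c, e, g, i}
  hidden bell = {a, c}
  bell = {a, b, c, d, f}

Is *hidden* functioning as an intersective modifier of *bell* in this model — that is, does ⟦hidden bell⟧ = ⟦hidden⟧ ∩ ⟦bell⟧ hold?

⟦hidden⟧ ∩ ⟦bell⟧ = {a, c, e, g, i} ∩ {a, b, c, d, f} = {a, c}
Observed ⟦hidden bell⟧ = {a, c}.
These coincide, so the modifier is intersective here.

yes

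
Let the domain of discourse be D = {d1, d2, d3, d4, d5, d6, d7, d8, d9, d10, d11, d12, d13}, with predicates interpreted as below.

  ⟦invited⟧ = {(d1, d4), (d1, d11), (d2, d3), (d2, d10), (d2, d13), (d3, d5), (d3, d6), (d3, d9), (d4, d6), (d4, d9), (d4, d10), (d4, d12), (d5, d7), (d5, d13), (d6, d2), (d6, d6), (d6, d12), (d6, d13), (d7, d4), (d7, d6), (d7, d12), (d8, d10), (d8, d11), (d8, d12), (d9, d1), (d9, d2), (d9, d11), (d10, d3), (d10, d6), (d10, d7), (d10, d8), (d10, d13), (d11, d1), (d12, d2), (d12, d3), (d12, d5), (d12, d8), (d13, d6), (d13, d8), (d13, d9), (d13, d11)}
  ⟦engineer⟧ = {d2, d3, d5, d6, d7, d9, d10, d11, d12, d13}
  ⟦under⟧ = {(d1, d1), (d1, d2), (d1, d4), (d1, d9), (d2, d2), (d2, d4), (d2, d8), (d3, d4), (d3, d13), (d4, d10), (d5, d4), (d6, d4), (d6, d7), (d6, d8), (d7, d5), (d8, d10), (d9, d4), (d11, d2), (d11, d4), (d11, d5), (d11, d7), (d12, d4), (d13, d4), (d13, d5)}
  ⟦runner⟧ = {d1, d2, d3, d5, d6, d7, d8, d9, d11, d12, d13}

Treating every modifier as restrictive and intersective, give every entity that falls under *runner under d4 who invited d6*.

⟦under d4⟧ = {x : ⟨x, d4⟩ ∈ ⟦under⟧} = {d1, d2, d3, d5, d6, d9, d11, d12, d13}
⟦who invited d6⟧ = {x : ⟨x, d6⟩ ∈ ⟦invited⟧} = {d3, d4, d6, d7, d10, d13}
⟦runner⟧ = {d1, d2, d3, d5, d6, d7, d8, d9, d11, d12, d13}
… ∩ ⟦under d4⟧ = {d1, d2, d3, d5, d6, d7, d8, d9, d11, d12, d13} ∩ {d1, d2, d3, d5, d6, d9, d11, d12, d13} = {d1, d2, d3, d5, d6, d9, d11, d12, d13}
… ∩ ⟦who invited d6⟧ = {d1, d2, d3, d5, d6, d9, d11, d12, d13} ∩ {d3, d4, d6, d7, d10, d13} = {d3, d6, d13}
So ⟦runner under d4 who invited d6⟧ = {d3, d6, d13}.

{d3, d6, d13}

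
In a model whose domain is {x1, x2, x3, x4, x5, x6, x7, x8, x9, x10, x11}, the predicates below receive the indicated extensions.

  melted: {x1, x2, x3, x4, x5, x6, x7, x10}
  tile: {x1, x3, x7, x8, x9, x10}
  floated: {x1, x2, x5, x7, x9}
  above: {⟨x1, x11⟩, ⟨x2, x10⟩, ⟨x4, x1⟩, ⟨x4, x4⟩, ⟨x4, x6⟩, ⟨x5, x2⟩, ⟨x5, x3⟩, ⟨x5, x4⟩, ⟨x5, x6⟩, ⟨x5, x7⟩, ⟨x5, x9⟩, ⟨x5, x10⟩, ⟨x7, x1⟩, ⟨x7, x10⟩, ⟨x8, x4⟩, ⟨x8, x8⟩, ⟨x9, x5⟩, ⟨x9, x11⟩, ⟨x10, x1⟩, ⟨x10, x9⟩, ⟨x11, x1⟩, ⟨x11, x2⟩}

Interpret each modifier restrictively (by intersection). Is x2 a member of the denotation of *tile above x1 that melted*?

⟦above x1⟧ = {x : ⟨x, x1⟩ ∈ ⟦above⟧} = {x4, x7, x10, x11}
⟦that melted⟧ = ⟦melted⟧ = {x1, x2, x3, x4, x5, x6, x7, x10}
⟦tile⟧ = {x1, x3, x7, x8, x9, x10}
… ∩ ⟦above x1⟧ = {x1, x3, x7, x8, x9, x10} ∩ {x4, x7, x10, x11} = {x7, x10}
… ∩ ⟦that melted⟧ = {x7, x10} ∩ {x1, x2, x3, x4, x5, x6, x7, x10} = {x7, x10}
⟦tile above x1 that melted⟧ = {x7, x10}; x2 ∉ this set.

no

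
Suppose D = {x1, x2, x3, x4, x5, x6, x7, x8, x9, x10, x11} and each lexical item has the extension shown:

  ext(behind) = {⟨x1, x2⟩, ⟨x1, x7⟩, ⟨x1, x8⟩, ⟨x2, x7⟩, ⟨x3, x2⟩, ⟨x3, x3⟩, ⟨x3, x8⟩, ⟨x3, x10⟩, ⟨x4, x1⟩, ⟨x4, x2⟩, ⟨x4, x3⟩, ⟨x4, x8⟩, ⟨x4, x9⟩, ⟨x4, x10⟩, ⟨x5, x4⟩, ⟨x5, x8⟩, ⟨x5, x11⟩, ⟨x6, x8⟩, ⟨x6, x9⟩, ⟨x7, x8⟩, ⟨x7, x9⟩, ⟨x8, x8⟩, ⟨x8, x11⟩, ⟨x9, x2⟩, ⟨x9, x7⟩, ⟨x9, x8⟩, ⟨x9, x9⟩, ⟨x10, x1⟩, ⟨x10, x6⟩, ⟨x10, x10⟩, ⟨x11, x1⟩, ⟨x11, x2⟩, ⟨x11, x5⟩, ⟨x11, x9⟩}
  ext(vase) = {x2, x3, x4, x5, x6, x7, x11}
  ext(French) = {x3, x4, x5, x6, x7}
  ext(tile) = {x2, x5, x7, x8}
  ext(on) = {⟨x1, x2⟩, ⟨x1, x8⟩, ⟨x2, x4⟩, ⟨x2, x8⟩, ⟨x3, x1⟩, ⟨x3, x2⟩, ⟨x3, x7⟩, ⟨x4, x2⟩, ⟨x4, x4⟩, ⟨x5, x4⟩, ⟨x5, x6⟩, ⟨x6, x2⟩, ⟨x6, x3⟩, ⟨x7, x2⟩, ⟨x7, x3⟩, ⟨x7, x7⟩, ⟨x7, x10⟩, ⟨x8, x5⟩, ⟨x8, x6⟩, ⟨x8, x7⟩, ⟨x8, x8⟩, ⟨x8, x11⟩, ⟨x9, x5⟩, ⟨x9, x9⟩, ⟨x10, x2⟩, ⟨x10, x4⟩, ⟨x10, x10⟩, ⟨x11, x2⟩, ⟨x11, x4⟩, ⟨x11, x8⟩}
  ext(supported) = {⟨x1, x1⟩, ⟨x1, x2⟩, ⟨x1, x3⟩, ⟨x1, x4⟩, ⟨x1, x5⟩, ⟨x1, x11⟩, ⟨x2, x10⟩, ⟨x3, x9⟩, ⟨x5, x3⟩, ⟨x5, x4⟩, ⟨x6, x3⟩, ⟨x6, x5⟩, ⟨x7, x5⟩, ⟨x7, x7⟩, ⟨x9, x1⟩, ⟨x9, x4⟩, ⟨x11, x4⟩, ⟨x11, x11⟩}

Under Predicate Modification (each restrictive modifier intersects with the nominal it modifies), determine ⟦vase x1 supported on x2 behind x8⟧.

⟦x1 supported⟧ = {x : ⟨x1, x⟩ ∈ ⟦supported⟧} = {x1, x2, x3, x4, x5, x11}
⟦on x2⟧ = {x : ⟨x, x2⟩ ∈ ⟦on⟧} = {x1, x3, x4, x6, x7, x10, x11}
⟦behind x8⟧ = {x : ⟨x, x8⟩ ∈ ⟦behind⟧} = {x1, x3, x4, x5, x6, x7, x8, x9}
⟦vase⟧ = {x2, x3, x4, x5, x6, x7, x11}
… ∩ ⟦x1 supported⟧ = {x2, x3, x4, x5, x6, x7, x11} ∩ {x1, x2, x3, x4, x5, x11} = {x2, x3, x4, x5, x11}
… ∩ ⟦on x2⟧ = {x2, x3, x4, x5, x11} ∩ {x1, x3, x4, x6, x7, x10, x11} = {x3, x4, x11}
… ∩ ⟦behind x8⟧ = {x3, x4, x11} ∩ {x1, x3, x4, x5, x6, x7, x8, x9} = {x3, x4}
So ⟦vase x1 supported on x2 behind x8⟧ = {x3, x4}.

{x3, x4}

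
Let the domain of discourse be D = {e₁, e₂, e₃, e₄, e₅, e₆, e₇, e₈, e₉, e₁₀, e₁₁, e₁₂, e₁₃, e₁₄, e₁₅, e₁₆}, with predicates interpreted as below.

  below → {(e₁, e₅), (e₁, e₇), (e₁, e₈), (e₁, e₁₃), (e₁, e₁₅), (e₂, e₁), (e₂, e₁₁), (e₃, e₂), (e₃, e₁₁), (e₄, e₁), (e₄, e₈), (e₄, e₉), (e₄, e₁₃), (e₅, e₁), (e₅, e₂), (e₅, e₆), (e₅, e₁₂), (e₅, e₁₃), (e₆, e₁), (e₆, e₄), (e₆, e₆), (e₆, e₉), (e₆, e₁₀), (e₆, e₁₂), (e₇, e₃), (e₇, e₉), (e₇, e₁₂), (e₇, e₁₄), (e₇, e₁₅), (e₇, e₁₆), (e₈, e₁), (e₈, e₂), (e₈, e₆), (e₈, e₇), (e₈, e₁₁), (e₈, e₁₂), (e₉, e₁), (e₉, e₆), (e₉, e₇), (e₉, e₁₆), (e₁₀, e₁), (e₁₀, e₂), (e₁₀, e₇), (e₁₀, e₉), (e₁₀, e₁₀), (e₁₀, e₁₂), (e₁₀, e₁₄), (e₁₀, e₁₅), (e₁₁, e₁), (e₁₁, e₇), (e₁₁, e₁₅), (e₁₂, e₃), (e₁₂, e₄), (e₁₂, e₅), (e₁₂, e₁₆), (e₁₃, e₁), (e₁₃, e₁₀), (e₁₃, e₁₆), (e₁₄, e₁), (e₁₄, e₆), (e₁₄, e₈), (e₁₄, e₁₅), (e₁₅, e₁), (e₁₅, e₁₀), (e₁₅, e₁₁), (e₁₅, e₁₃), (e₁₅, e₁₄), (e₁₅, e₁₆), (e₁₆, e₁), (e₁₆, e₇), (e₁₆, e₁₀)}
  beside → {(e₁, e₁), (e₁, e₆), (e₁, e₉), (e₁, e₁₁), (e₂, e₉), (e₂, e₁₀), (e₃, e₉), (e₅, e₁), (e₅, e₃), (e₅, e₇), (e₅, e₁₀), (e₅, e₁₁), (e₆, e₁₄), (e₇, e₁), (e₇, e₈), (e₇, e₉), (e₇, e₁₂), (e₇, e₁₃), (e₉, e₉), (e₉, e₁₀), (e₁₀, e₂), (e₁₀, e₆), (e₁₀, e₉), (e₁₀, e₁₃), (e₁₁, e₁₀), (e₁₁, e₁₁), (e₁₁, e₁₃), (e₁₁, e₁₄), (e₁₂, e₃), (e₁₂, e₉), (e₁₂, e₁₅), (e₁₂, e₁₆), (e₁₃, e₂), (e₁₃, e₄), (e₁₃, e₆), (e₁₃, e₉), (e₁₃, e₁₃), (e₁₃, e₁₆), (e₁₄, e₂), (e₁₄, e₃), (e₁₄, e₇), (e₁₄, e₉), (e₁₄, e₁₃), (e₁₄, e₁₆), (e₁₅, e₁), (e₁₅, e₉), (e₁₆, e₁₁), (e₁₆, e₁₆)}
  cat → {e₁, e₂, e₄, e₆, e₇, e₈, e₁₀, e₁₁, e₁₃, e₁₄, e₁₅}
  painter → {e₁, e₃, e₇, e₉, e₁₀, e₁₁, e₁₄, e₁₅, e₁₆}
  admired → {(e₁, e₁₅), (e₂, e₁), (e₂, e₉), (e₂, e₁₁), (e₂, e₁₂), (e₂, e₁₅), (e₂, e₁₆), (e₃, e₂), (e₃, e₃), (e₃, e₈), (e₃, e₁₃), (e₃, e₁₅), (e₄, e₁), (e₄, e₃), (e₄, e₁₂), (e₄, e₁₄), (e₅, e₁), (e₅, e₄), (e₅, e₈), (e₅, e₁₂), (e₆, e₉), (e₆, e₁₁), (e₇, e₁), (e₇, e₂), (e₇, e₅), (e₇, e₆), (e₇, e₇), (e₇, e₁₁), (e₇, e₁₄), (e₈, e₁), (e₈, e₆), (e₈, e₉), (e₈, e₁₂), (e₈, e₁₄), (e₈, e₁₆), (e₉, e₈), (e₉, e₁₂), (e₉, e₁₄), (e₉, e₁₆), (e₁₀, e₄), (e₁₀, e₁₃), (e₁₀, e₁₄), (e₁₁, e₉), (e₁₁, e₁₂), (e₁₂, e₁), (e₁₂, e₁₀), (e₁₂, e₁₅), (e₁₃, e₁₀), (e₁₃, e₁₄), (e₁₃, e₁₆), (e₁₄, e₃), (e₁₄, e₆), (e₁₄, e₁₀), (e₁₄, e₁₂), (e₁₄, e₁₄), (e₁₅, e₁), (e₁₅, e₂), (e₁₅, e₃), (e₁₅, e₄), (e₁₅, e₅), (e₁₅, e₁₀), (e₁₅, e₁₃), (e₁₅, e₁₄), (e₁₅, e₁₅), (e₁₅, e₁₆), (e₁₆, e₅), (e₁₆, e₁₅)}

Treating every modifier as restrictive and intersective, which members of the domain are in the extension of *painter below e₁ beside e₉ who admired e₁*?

{e₁₅}

⟦below e₁⟧ = {x : ⟨x, e₁⟩ ∈ ⟦below⟧} = {e₂, e₄, e₅, e₆, e₈, e₉, e₁₀, e₁₁, e₁₃, e₁₄, e₁₅, e₁₆}
⟦beside e₉⟧ = {x : ⟨x, e₉⟩ ∈ ⟦beside⟧} = {e₁, e₂, e₃, e₇, e₉, e₁₀, e₁₂, e₁₃, e₁₄, e₁₅}
⟦who admired e₁⟧ = {x : ⟨x, e₁⟩ ∈ ⟦admired⟧} = {e₂, e₄, e₅, e₇, e₈, e₁₂, e₁₅}
⟦painter⟧ = {e₁, e₃, e₇, e₉, e₁₀, e₁₁, e₁₄, e₁₅, e₁₆}
… ∩ ⟦below e₁⟧ = {e₁, e₃, e₇, e₉, e₁₀, e₁₁, e₁₄, e₁₅, e₁₆} ∩ {e₂, e₄, e₅, e₆, e₈, e₉, e₁₀, e₁₁, e₁₃, e₁₄, e₁₅, e₁₆} = {e₉, e₁₀, e₁₁, e₁₄, e₁₅, e₁₆}
… ∩ ⟦beside e₉⟧ = {e₉, e₁₀, e₁₁, e₁₄, e₁₅, e₁₆} ∩ {e₁, e₂, e₃, e₇, e₉, e₁₀, e₁₂, e₁₃, e₁₄, e₁₅} = {e₉, e₁₀, e₁₄, e₁₅}
… ∩ ⟦who admired e₁⟧ = {e₉, e₁₀, e₁₄, e₁₅} ∩ {e₂, e₄, e₅, e₇, e₈, e₁₂, e₁₅} = {e₁₅}
So ⟦painter below e₁ beside e₉ who admired e₁⟧ = {e₁₅}.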